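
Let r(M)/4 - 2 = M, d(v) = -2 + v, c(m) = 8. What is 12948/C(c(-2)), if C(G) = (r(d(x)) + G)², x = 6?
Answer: 3237/256 ≈ 12.645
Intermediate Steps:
r(M) = 8 + 4*M
C(G) = (24 + G)² (C(G) = ((8 + 4*(-2 + 6)) + G)² = ((8 + 4*4) + G)² = ((8 + 16) + G)² = (24 + G)²)
12948/C(c(-2)) = 12948/((24 + 8)²) = 12948/(32²) = 12948/1024 = 12948*(1/1024) = 3237/256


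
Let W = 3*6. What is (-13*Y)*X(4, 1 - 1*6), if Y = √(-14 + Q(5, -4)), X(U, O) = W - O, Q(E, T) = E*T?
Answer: -299*I*√34 ≈ -1743.5*I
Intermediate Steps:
W = 18
X(U, O) = 18 - O
Y = I*√34 (Y = √(-14 + 5*(-4)) = √(-14 - 20) = √(-34) = I*√34 ≈ 5.8309*I)
(-13*Y)*X(4, 1 - 1*6) = (-13*I*√34)*(18 - (1 - 1*6)) = (-13*I*√34)*(18 - (1 - 6)) = (-13*I*√34)*(18 - 1*(-5)) = (-13*I*√34)*(18 + 5) = -13*I*√34*23 = -299*I*√34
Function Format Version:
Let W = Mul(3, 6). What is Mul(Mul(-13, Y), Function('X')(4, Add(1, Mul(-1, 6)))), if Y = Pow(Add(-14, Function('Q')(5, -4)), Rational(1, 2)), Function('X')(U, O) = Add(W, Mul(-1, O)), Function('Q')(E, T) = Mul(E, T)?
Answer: Mul(-299, I, Pow(34, Rational(1, 2))) ≈ Mul(-1743.5, I)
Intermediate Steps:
W = 18
Function('X')(U, O) = Add(18, Mul(-1, O))
Y = Mul(I, Pow(34, Rational(1, 2))) (Y = Pow(Add(-14, Mul(5, -4)), Rational(1, 2)) = Pow(Add(-14, -20), Rational(1, 2)) = Pow(-34, Rational(1, 2)) = Mul(I, Pow(34, Rational(1, 2))) ≈ Mul(5.8309, I))
Mul(Mul(-13, Y), Function('X')(4, Add(1, Mul(-1, 6)))) = Mul(Mul(-13, Mul(I, Pow(34, Rational(1, 2)))), Add(18, Mul(-1, Add(1, Mul(-1, 6))))) = Mul(Mul(-13, I, Pow(34, Rational(1, 2))), Add(18, Mul(-1, Add(1, -6)))) = Mul(Mul(-13, I, Pow(34, Rational(1, 2))), Add(18, Mul(-1, -5))) = Mul(Mul(-13, I, Pow(34, Rational(1, 2))), Add(18, 5)) = Mul(Mul(-13, I, Pow(34, Rational(1, 2))), 23) = Mul(-299, I, Pow(34, Rational(1, 2)))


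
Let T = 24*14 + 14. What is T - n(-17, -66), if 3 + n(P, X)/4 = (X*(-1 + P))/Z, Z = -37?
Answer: 18146/37 ≈ 490.43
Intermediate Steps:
n(P, X) = -12 - 4*X*(-1 + P)/37 (n(P, X) = -12 + 4*((X*(-1 + P))/(-37)) = -12 + 4*((X*(-1 + P))*(-1/37)) = -12 + 4*(-X*(-1 + P)/37) = -12 - 4*X*(-1 + P)/37)
T = 350 (T = 336 + 14 = 350)
T - n(-17, -66) = 350 - (-12 + (4/37)*(-66) - 4/37*(-17)*(-66)) = 350 - (-12 - 264/37 - 4488/37) = 350 - 1*(-5196/37) = 350 + 5196/37 = 18146/37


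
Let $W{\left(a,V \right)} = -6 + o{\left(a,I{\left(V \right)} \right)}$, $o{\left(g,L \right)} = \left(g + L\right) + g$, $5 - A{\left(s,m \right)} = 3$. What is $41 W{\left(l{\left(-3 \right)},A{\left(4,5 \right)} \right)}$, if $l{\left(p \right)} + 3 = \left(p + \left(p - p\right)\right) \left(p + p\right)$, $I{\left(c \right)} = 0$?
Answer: $984$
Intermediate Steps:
$A{\left(s,m \right)} = 2$ ($A{\left(s,m \right)} = 5 - 3 = 2$)
$l{\left(p \right)} = -3 + 2 p^{2}$ ($l{\left(p \right)} = -3 + \left(p + \left(p - p\right)\right) \left(p + p\right) = -3 + \left(p + 0\right) 2 p = -3 + p 2 p = -3 + 2 p^{2}$)
$o{\left(g,L \right)} = L + 2 g$ ($o{\left(g,L \right)} = \left(L + g\right) + g = L + 2 g$)
$W{\left(a,V \right)} = -6 + 2 a$ ($W{\left(a,V \right)} = -6 + \left(0 + 2 a\right) = -6 + 2 a$)
$41 W{\left(l{\left(-3 \right)},A{\left(4,5 \right)} \right)} = 41 \left(-6 + 2 \left(-3 + 2 \left(-3\right)^{2}\right)\right) = 41 \left(-6 + 2 \left(-3 + 2 \cdot 9\right)\right) = 41 \left(-6 + 2 \left(-3 + 18\right)\right) = 41 \left(-6 + 2 \cdot 15\right) = 41 \left(-6 + 30\right) = 41 \cdot 24 = 984$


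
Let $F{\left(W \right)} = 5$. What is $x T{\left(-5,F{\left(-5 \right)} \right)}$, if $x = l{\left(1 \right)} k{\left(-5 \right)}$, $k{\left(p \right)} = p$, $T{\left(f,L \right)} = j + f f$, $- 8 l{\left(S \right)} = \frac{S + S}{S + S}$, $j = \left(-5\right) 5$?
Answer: $0$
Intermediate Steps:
$j = -25$
$l{\left(S \right)} = - \frac{1}{8}$ ($l{\left(S \right)} = - \frac{\left(S + S\right) \frac{1}{S + S}}{8} = - \frac{2 S \frac{1}{2 S}}{8} = \left(- \frac{1}{8}\right) 1 = - \frac{1}{8}$)
$T{\left(f,L \right)} = -25 + f^{2}$ ($T{\left(f,L \right)} = -25 + f f = -25 + f^{2}$)
$x = \frac{5}{8}$ ($x = \left(- \frac{1}{8}\right) \left(-5\right) = \frac{5}{8} \approx 0.625$)
$x T{\left(-5,F{\left(-5 \right)} \right)} = \frac{5 \left(-25 + \left(-5\right)^{2}\right)}{8} = \frac{5 \left(-25 + 25\right)}{8} = \frac{5}{8} \cdot 0 = 0$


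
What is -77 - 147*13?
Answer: -1988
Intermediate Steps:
-77 - 147*13 = -77 - 1911 = -1988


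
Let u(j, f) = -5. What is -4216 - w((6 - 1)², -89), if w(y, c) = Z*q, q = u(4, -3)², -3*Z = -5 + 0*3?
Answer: -12773/3 ≈ -4257.7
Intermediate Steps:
Z = 5/3 (Z = -(-5 + 0*3)/3 = -(-5 + 0)/3 = -⅓*(-5) = 5/3 ≈ 1.6667)
q = 25 (q = (-5)² = 25)
w(y, c) = 125/3 (w(y, c) = (5/3)*25 = 125/3)
-4216 - w((6 - 1)², -89) = -4216 - 1*125/3 = -4216 - 125/3 = -12773/3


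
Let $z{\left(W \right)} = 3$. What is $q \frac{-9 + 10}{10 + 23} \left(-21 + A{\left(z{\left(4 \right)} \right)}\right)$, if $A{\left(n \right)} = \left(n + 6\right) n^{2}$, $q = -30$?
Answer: $- \frac{600}{11} \approx -54.545$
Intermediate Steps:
$A{\left(n \right)} = n^{2} \left(6 + n\right)$ ($A{\left(n \right)} = \left(6 + n\right) n^{2} = n^{2} \left(6 + n\right)$)
$q \frac{-9 + 10}{10 + 23} \left(-21 + A{\left(z{\left(4 \right)} \right)}\right) = - 30 \frac{-9 + 10}{10 + 23} \left(-21 + 3^{2} \left(6 + 3\right)\right) = - 30 \cdot 1 \cdot \frac{1}{33} \left(-21 + 9 \cdot 9\right) = - 30 \cdot 1 \cdot \frac{1}{33} \left(-21 + 81\right) = \left(-30\right) \frac{1}{33} \cdot 60 = \left(- \frac{10}{11}\right) 60 = - \frac{600}{11}$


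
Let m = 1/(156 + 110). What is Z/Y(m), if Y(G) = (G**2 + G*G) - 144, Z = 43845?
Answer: -1551148410/5094431 ≈ -304.48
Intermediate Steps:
m = 1/266 ≈ 0.0037594
Y(G) = -144 + 2*G**2 (Y(G) = (G**2 + G**2) - 144 = 2*G**2 - 144 = -144 + 2*G**2)
Z/Y(m) = 43845/(-144 + 2*(1/266)**2) = 43845/(-144 + 2*(1/70756)) = 43845/(-144 + 1/35378) = 43845/(-5094431/35378) = 43845*(-35378/5094431) = -1551148410/5094431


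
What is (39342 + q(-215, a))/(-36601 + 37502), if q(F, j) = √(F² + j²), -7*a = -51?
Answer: 39342/901 + √2267626/6307 ≈ 43.904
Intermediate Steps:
a = 51/7 (a = -⅐*(-51) = 51/7 ≈ 7.2857)
(39342 + q(-215, a))/(-36601 + 37502) = (39342 + √((-215)² + (51/7)²))/(-36601 + 37502) = (39342 + √(46225 + 2601/49))/901 = (39342 + √(2267626/49))*(1/901) = (39342 + √2267626/7)*(1/901) = 39342/901 + √2267626/6307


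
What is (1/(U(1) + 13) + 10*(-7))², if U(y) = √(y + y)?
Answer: 136352331/27889 + 23354*√2/27889 ≈ 4890.3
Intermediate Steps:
U(y) = √2*√y (U(y) = √(2*y) = √2*√y)
(1/(U(1) + 13) + 10*(-7))² = (1/(√2*√1 + 13) + 10*(-7))² = (1/(√2*1 + 13) - 70)² = (1/(√2 + 13) - 70)² = (1/(13 + √2) - 70)² = (-70 + 1/(13 + √2))²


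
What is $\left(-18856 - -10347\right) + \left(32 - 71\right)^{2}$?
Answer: $-6988$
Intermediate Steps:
$\left(-18856 - -10347\right) + \left(32 - 71\right)^{2} = \left(-18856 + 10347\right) + \left(-39\right)^{2} = -8509 + 1521 = -6988$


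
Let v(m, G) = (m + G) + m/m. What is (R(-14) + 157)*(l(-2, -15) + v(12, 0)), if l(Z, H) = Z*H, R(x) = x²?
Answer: 15179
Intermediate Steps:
l(Z, H) = H*Z
v(m, G) = 1 + G + m (v(m, G) = (G + m) + 1 = 1 + G + m)
(R(-14) + 157)*(l(-2, -15) + v(12, 0)) = ((-14)² + 157)*(-15*(-2) + (1 + 0 + 12)) = (196 + 157)*(30 + 13) = 353*43 = 15179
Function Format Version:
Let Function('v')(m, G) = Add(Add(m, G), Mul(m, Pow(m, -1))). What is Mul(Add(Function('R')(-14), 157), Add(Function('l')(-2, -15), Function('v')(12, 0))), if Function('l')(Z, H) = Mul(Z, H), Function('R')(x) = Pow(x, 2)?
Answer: 15179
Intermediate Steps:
Function('l')(Z, H) = Mul(H, Z)
Function('v')(m, G) = Add(1, G, m) (Function('v')(m, G) = Add(Add(G, m), 1) = Add(1, G, m))
Mul(Add(Function('R')(-14), 157), Add(Function('l')(-2, -15), Function('v')(12, 0))) = Mul(Add(Pow(-14, 2), 157), Add(Mul(-15, -2), Add(1, 0, 12))) = Mul(Add(196, 157), Add(30, 13)) = Mul(353, 43) = 15179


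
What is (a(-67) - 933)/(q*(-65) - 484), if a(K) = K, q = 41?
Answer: 1000/3149 ≈ 0.31756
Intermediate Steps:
(a(-67) - 933)/(q*(-65) - 484) = (-67 - 933)/(41*(-65) - 484) = -1000/(-2665 - 484) = -1000/(-3149) = -1000*(-1/3149) = 1000/3149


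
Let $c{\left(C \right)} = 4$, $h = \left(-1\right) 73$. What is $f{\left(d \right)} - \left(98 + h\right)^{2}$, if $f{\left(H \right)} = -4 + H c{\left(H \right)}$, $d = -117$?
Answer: $-1097$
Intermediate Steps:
$h = -73$
$f{\left(H \right)} = -4 + 4 H$ ($f{\left(H \right)} = -4 + H 4 = -4 + 4 H$)
$f{\left(d \right)} - \left(98 + h\right)^{2} = \left(-4 + 4 \left(-117\right)\right) - \left(98 - 73\right)^{2} = \left(-4 - 468\right) - 25^{2} = -472 - 625 = -1097$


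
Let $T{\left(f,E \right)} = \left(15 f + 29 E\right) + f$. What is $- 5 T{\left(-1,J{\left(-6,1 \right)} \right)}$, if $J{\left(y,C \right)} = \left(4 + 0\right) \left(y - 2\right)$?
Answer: $4720$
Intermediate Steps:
$J{\left(y,C \right)} = -8 + 4 y$ ($J{\left(y,C \right)} = 4 \left(-2 + y\right) = -8 + 4 y$)
$T{\left(f,E \right)} = 16 f + 29 E$
$- 5 T{\left(-1,J{\left(-6,1 \right)} \right)} = - 5 \left(16 \left(-1\right) + 29 \left(-8 + 4 \left(-6\right)\right)\right) = - 5 \left(-16 + 29 \left(-8 - 24\right)\right) = - 5 \left(-16 + 29 \left(-32\right)\right) = - 5 \left(-16 - 928\right) = \left(-5\right) \left(-944\right) = 4720$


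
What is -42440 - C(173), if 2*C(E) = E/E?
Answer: -84881/2 ≈ -42441.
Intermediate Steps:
C(E) = 1/2 (C(E) = (E/E)/2 = (1/2)*1 = 1/2)
-42440 - C(173) = -42440 - 1*1/2 = -42440 - 1/2 = -84881/2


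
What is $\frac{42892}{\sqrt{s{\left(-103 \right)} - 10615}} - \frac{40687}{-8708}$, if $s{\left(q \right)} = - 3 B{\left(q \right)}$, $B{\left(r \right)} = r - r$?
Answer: $\frac{40687}{8708} - \frac{42892 i \sqrt{10615}}{10615} \approx 4.6724 - 416.31 i$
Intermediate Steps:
$B{\left(r \right)} = 0$
$s{\left(q \right)} = 0$ ($s{\left(q \right)} = \left(-3\right) 0 = 0$)
$\frac{42892}{\sqrt{s{\left(-103 \right)} - 10615}} - \frac{40687}{-8708} = \frac{42892}{\sqrt{0 - 10615}} - \frac{40687}{-8708} = \frac{42892}{\sqrt{-10615}} - - \frac{40687}{8708} = \frac{42892}{i \sqrt{10615}} + \frac{40687}{8708} = 42892 \left(- \frac{i \sqrt{10615}}{10615}\right) + \frac{40687}{8708} = - \frac{42892 i \sqrt{10615}}{10615} + \frac{40687}{8708} = \frac{40687}{8708} - \frac{42892 i \sqrt{10615}}{10615}$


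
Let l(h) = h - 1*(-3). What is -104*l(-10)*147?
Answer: 107016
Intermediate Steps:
l(h) = 3 + h (l(h) = h + 3 = 3 + h)
-104*l(-10)*147 = -104*(3 - 10)*147 = -104*(-7)*147 = 728*147 = 107016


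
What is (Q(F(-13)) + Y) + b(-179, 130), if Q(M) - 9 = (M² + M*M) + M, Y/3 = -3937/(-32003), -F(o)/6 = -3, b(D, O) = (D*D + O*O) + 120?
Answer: 1591713019/32003 ≈ 49736.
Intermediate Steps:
b(D, O) = 120 + D² + O² (b(D, O) = (D² + O²) + 120 = 120 + D² + O²)
F(o) = 18 (F(o) = -6*(-3) = 18)
Y = 11811/32003 (Y = 3*(-3937/(-32003)) = 3*(-3937*(-1/32003)) = 3*(3937/32003) = 11811/32003 ≈ 0.36906)
Q(M) = 9 + M + 2*M² (Q(M) = 9 + ((M² + M*M) + M) = 9 + ((M² + M²) + M) = 9 + (2*M² + M) = 9 + (M + 2*M²) = 9 + M + 2*M²)
(Q(F(-13)) + Y) + b(-179, 130) = ((9 + 18 + 2*18²) + 11811/32003) + (120 + (-179)² + 130²) = ((9 + 18 + 2*324) + 11811/32003) + (120 + 32041 + 16900) = ((9 + 18 + 648) + 11811/32003) + 49061 = (675 + 11811/32003) + 49061 = 21613836/32003 + 49061 = 1591713019/32003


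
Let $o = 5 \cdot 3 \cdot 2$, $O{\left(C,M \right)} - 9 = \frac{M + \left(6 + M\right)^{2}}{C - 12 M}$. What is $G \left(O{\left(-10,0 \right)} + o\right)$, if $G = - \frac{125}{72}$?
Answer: $- \frac{1475}{24} \approx -61.458$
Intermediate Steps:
$O{\left(C,M \right)} = 9 + \frac{M + \left(6 + M\right)^{2}}{C - 12 M}$
$G = - \frac{125}{72}$ ($G = \left(-125\right) \frac{1}{72} = - \frac{125}{72} \approx -1.7361$)
$o = 30$ ($o = 15 \cdot 2 = 30$)
$G \left(O{\left(-10,0 \right)} + o\right) = - \frac{125 \left(\frac{\left(6 + 0\right)^{2} - 0 + 9 \left(-10\right)}{-10 - 0} + 30\right)}{72} = - \frac{125 \left(\frac{6^{2} + 0 - 90}{-10 + 0} + 30\right)}{72} = - \frac{125 \left(\frac{36 + 0 - 90}{-10} + 30\right)}{72} = - \frac{125 \left(\left(- \frac{1}{10}\right) \left(-54\right) + 30\right)}{72} = - \frac{125 \left(\frac{27}{5} + 30\right)}{72} = \left(- \frac{125}{72}\right) \frac{177}{5} = - \frac{1475}{24}$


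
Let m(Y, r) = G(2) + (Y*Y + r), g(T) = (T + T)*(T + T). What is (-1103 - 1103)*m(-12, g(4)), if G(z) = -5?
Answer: -447818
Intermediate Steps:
g(T) = 4*T**2 (g(T) = (2*T)*(2*T) = 4*T**2)
m(Y, r) = -5 + r + Y**2 (m(Y, r) = -5 + (Y*Y + r) = -5 + (Y**2 + r) = -5 + (r + Y**2) = -5 + r + Y**2)
(-1103 - 1103)*m(-12, g(4)) = (-1103 - 1103)*(-5 + 4*4**2 + (-12)**2) = -2206*(-5 + 4*16 + 144) = -2206*(-5 + 64 + 144) = -2206*203 = -447818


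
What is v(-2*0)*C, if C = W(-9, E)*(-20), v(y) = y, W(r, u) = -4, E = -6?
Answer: 0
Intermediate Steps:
C = 80 (C = -4*(-20) = 80)
v(-2*0)*C = -2*0*80 = 0*80 = 0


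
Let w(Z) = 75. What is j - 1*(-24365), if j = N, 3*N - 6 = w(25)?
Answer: 24392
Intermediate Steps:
N = 27 (N = 2 + (⅓)*75 = 2 + 25 = 27)
j = 27
j - 1*(-24365) = 27 - 1*(-24365) = 27 + 24365 = 24392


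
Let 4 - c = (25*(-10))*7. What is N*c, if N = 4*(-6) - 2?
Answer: -45604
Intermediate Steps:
N = -26 (N = -24 - 2 = -26)
c = 1754 (c = 4 - 25*(-10)*7 = 4 - (-250)*7 = 4 - 1*(-1750) = 4 + 1750 = 1754)
N*c = -26*1754 = -45604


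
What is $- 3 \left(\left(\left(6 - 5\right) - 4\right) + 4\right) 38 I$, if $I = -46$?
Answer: $5244$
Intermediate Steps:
$- 3 \left(\left(\left(6 - 5\right) - 4\right) + 4\right) 38 I = - 3 \left(\left(\left(6 - 5\right) - 4\right) + 4\right) 38 \left(-46\right) = - 3 \left(\left(1 - 4\right) + 4\right) 38 \left(-46\right) = - 3 \left(-3 + 4\right) 38 \left(-46\right) = \left(-3\right) 1 \cdot 38 \left(-46\right) = \left(-3\right) 38 \left(-46\right) = \left(-114\right) \left(-46\right) = 5244$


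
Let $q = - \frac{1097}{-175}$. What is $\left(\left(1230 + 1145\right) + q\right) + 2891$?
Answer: $\frac{922647}{175} \approx 5272.3$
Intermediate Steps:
$q = \frac{1097}{175}$ ($q = \left(-1097\right) \left(- \frac{1}{175}\right) = \frac{1097}{175} \approx 6.2686$)
$\left(\left(1230 + 1145\right) + q\right) + 2891 = \left(\left(1230 + 1145\right) + \frac{1097}{175}\right) + 2891 = \left(2375 + \frac{1097}{175}\right) + 2891 = \frac{416722}{175} + 2891 = \frac{922647}{175}$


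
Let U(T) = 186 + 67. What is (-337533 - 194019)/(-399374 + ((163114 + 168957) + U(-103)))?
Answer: 88592/11175 ≈ 7.9277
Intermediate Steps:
U(T) = 253
(-337533 - 194019)/(-399374 + ((163114 + 168957) + U(-103))) = (-337533 - 194019)/(-399374 + ((163114 + 168957) + 253)) = -531552/(-399374 + (332071 + 253)) = -531552/(-399374 + 332324) = -531552/(-67050) = -531552*(-1/67050) = 88592/11175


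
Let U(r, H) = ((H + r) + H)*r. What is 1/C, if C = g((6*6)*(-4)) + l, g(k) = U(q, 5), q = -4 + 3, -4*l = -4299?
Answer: 4/4263 ≈ 0.00093831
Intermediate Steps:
l = 4299/4 (l = -¼*(-4299) = 4299/4 ≈ 1074.8)
q = -1
U(r, H) = r*(r + 2*H) (U(r, H) = (r + 2*H)*r = r*(r + 2*H))
g(k) = -9 (g(k) = -(-1 + 2*5) = -(-1 + 10) = -1*9 = -9)
C = 4263/4 (C = -9 + 4299/4 = 4263/4 ≈ 1065.8)
1/C = 1/(4263/4) = 4/4263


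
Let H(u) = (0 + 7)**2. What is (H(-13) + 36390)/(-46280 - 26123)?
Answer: -36439/72403 ≈ -0.50328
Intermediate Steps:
H(u) = 49 (H(u) = 7**2 = 49)
(H(-13) + 36390)/(-46280 - 26123) = (49 + 36390)/(-46280 - 26123) = 36439/(-72403) = 36439*(-1/72403) = -36439/72403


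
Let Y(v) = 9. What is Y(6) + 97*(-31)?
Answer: -2998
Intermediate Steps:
Y(6) + 97*(-31) = 9 + 97*(-31) = 9 - 3007 = -2998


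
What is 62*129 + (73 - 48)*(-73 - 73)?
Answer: 4348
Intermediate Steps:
62*129 + (73 - 48)*(-73 - 73) = 7998 + 25*(-146) = 7998 - 3650 = 4348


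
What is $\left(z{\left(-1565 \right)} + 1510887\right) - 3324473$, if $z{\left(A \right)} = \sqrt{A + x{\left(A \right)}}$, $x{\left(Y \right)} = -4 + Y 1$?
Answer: $-1813586 + i \sqrt{3134} \approx -1.8136 \cdot 10^{6} + 55.982 i$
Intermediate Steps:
$x{\left(Y \right)} = -4 + Y$
$z{\left(A \right)} = \sqrt{-4 + 2 A}$ ($z{\left(A \right)} = \sqrt{A + \left(-4 + A\right)} = \sqrt{-4 + 2 A}$)
$\left(z{\left(-1565 \right)} + 1510887\right) - 3324473 = \left(\sqrt{-4 + 2 \left(-1565\right)} + 1510887\right) - 3324473 = \left(\sqrt{-4 - 3130} + 1510887\right) - 3324473 = \left(\sqrt{-3134} + 1510887\right) - 3324473 = \left(i \sqrt{3134} + 1510887\right) - 3324473 = \left(1510887 + i \sqrt{3134}\right) - 3324473 = -1813586 + i \sqrt{3134}$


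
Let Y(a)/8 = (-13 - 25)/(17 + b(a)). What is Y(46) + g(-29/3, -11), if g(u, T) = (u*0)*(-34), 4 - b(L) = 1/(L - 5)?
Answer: -3116/215 ≈ -14.493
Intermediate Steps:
b(L) = 4 - 1/(-5 + L) (b(L) = 4 - 1/(L - 5) = 4 - 1/(-5 + L))
Y(a) = -304/(17 + (-21 + 4*a)/(-5 + a)) (Y(a) = 8*((-13 - 25)/(17 + (-21 + 4*a)/(-5 + a))) = 8*(-38/(17 + (-21 + 4*a)/(-5 + a))) = -304/(17 + (-21 + 4*a)/(-5 + a)))
g(u, T) = 0 (g(u, T) = 0*(-34) = 0)
Y(46) + g(-29/3, -11) = 304*(5 - 1*46)/(-106 + 21*46) + 0 = 304*(5 - 46)/(-106 + 966) + 0 = 304*(-41)/860 + 0 = 304*(1/860)*(-41) + 0 = -3116/215 + 0 = -3116/215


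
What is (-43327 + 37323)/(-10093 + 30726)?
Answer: -6004/20633 ≈ -0.29099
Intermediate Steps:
(-43327 + 37323)/(-10093 + 30726) = -6004/20633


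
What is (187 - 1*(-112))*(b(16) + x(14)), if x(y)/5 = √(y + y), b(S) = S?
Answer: 4784 + 2990*√7 ≈ 12695.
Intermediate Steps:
x(y) = 5*√2*√y (x(y) = 5*√(y + y) = 5*√(2*y) = 5*(√2*√y) = 5*√2*√y)
(187 - 1*(-112))*(b(16) + x(14)) = (187 - 1*(-112))*(16 + 5*√2*√14) = (187 + 112)*(16 + 10*√7) = 299*(16 + 10*√7) = 4784 + 2990*√7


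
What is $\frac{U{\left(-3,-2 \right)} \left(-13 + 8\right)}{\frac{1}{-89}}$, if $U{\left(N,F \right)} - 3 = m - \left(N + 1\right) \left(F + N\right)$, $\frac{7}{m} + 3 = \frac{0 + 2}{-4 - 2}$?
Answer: $- \frac{8099}{2} \approx -4049.5$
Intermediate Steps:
$m = - \frac{21}{10}$ ($m = \frac{7}{-3 + \frac{0 + 2}{-4 - 2}} = \frac{7}{-3 + \frac{2}{-6}} = \frac{7}{-3 + 2 \left(- \frac{1}{6}\right)} = \frac{7}{-3 - \frac{1}{3}} = \frac{7}{- \frac{10}{3}} = 7 \left(- \frac{3}{10}\right) = - \frac{21}{10} \approx -2.1$)
$U{\left(N,F \right)} = \frac{9}{10} - \left(1 + N\right) \left(F + N\right)$ ($U{\left(N,F \right)} = 3 - \left(\frac{21}{10} + \left(N + 1\right) \left(F + N\right)\right) = 3 - \left(\frac{21}{10} + \left(1 + N\right) \left(F + N\right)\right) = \frac{9}{10} - \left(1 + N\right) \left(F + N\right)$)
$\frac{U{\left(-3,-2 \right)} \left(-13 + 8\right)}{\frac{1}{-89}} = \frac{\left(\frac{9}{10} - -2 - -3 - \left(-3\right)^{2} - \left(-2\right) \left(-3\right)\right) \left(-13 + 8\right)}{\frac{1}{-89}} = \frac{\left(\frac{9}{10} + 2 + 3 - 9 - 6\right) \left(-5\right)}{- \frac{1}{89}} = \left(\frac{9}{10} + 2 + 3 - 9 - 6\right) \left(-5\right) \left(-89\right) = \left(- \frac{91}{10}\right) \left(-5\right) \left(-89\right) = \frac{91}{2} \left(-89\right) = - \frac{8099}{2}$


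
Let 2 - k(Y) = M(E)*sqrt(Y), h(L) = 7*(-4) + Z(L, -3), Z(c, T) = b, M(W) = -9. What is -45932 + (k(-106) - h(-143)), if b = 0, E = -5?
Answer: -45902 + 9*I*sqrt(106) ≈ -45902.0 + 92.661*I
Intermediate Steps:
Z(c, T) = 0
h(L) = -28 (h(L) = 7*(-4) + 0 = -28 + 0 = -28)
k(Y) = 2 + 9*sqrt(Y) (k(Y) = 2 - (-9)*sqrt(Y) = 2 + 9*sqrt(Y))
-45932 + (k(-106) - h(-143)) = -45932 + ((2 + 9*sqrt(-106)) - 1*(-28)) = -45932 + ((2 + 9*(I*sqrt(106))) + 28) = -45932 + ((2 + 9*I*sqrt(106)) + 28) = -45932 + (30 + 9*I*sqrt(106)) = -45902 + 9*I*sqrt(106)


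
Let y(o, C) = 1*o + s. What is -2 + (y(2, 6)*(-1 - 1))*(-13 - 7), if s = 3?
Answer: 198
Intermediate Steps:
y(o, C) = 3 + o (y(o, C) = 1*o + 3 = o + 3 = 3 + o)
-2 + (y(2, 6)*(-1 - 1))*(-13 - 7) = -2 + ((3 + 2)*(-1 - 1))*(-13 - 7) = -2 + (5*(-2))*(-20) = -2 - 10*(-20) = -2 + 200 = 198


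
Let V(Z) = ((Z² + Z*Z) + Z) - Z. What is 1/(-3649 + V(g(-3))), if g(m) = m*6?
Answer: -1/3001 ≈ -0.00033322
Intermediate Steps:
g(m) = 6*m
V(Z) = 2*Z² (V(Z) = ((Z² + Z²) + Z) - Z = (2*Z² + Z) - Z = (Z + 2*Z²) - Z = 2*Z²)
1/(-3649 + V(g(-3))) = 1/(-3649 + 2*(6*(-3))²) = 1/(-3649 + 2*(-18)²) = 1/(-3649 + 2*324) = 1/(-3649 + 648) = 1/(-3001) = -1/3001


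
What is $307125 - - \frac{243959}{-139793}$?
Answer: $\frac{42933681166}{139793} \approx 3.0712 \cdot 10^{5}$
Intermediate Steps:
$307125 - - \frac{243959}{-139793} = 307125 - \left(-243959\right) \left(- \frac{1}{139793}\right) = 307125 - \frac{243959}{139793} = \frac{42933681166}{139793}$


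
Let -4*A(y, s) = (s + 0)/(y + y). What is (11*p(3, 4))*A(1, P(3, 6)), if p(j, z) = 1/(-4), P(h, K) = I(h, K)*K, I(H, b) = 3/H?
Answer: 33/16 ≈ 2.0625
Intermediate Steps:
P(h, K) = 3*K/h (P(h, K) = (3/h)*K = 3*K/h)
A(y, s) = -s/(8*y) (A(y, s) = -(s + 0)/(4*(y + y)) = -s/(4*(2*y)) = -s*1/(2*y)/4 = -s/(8*y))
p(j, z) = -¼
(11*p(3, 4))*A(1, P(3, 6)) = (11*(-¼))*(-⅛*3*6/3/1) = -(-11)*3*6*(⅓)/32 = -(-11)*6/32 = -11/4*(-¾) = 33/16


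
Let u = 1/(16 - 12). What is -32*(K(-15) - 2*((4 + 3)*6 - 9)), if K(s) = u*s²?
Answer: 312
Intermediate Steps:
u = ¼ (u = 1/4 = ¼ ≈ 0.25000)
K(s) = s²/4
-32*(K(-15) - 2*((4 + 3)*6 - 9)) = -32*((¼)*(-15)² - 2*((4 + 3)*6 - 9)) = -32*((¼)*225 - 2*(7*6 - 9)) = -32*(225/4 - 2*(42 - 9)) = -32*(225/4 - 2*33) = -32*(225/4 - 66) = -32*(-39/4) = 312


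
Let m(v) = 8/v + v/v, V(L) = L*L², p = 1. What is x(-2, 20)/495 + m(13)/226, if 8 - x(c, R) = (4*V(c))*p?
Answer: 25583/290862 ≈ 0.087956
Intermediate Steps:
V(L) = L³
m(v) = 1 + 8/v (m(v) = 8/v + 1 = 1 + 8/v)
x(c, R) = 8 - 4*c³
x(-2, 20)/495 + m(13)/226 = (8 - 4*(-2)³)/495 + ((8 + 13)/13)/226 = (8 - 4*(-8))*(1/495) + ((1/13)*21)*(1/226) = (8 + 32)*(1/495) + (21/13)*(1/226) = 40*(1/495) + 21/2938 = 8/99 + 21/2938 = 25583/290862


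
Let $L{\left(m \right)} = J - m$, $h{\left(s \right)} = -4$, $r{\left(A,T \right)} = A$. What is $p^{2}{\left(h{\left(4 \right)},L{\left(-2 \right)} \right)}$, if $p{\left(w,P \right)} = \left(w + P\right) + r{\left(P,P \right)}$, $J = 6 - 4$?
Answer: $16$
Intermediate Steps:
$J = 2$ ($J = 6 - 4 = 2$)
$L{\left(m \right)} = 2 - m$
$p{\left(w,P \right)} = w + 2 P$ ($p{\left(w,P \right)} = \left(w + P\right) + P = \left(P + w\right) + P = w + 2 P$)
$p^{2}{\left(h{\left(4 \right)},L{\left(-2 \right)} \right)} = \left(-4 + 2 \left(2 - -2\right)\right)^{2} = \left(-4 + 2 \left(2 + 2\right)\right)^{2} = \left(-4 + 2 \cdot 4\right)^{2} = \left(-4 + 8\right)^{2} = 4^{2} = 16$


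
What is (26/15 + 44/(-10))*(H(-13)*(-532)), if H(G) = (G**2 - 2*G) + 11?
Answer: 876736/3 ≈ 2.9225e+5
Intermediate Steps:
H(G) = 11 + G**2 - 2*G
(26/15 + 44/(-10))*(H(-13)*(-532)) = (26/15 + 44/(-10))*((11 + (-13)**2 - 2*(-13))*(-532)) = (26*(1/15) + 44*(-1/10))*((11 + 169 + 26)*(-532)) = (26/15 - 22/5)*(206*(-532)) = -8/3*(-109592) = 876736/3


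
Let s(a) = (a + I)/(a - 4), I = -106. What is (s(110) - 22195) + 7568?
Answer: -775229/53 ≈ -14627.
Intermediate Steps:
s(a) = (-106 + a)/(-4 + a) (s(a) = (a - 106)/(a - 4) = (-106 + a)/(-4 + a))
(s(110) - 22195) + 7568 = ((-106 + 110)/(-4 + 110) - 22195) + 7568 = (4/106 - 22195) + 7568 = ((1/106)*4 - 22195) + 7568 = (2/53 - 22195) + 7568 = -1176333/53 + 7568 = -775229/53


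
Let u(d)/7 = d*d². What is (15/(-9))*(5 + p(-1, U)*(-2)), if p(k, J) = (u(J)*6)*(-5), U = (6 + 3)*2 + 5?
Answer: -25550725/3 ≈ -8.5169e+6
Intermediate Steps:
u(d) = 7*d³ (u(d) = 7*(d*d²) = 7*d³)
U = 23 (U = 9*2 + 5 = 18 + 5 = 23)
p(k, J) = -210*J³ (p(k, J) = ((7*J³)*6)*(-5) = (42*J³)*(-5) = -210*J³)
(15/(-9))*(5 + p(-1, U)*(-2)) = (15/(-9))*(5 - 210*23³*(-2)) = (15*(-⅑))*(5 - 210*12167*(-2)) = -5*(5 - 2555070*(-2))/3 = -5*(5 + 5110140)/3 = -5/3*5110145 = -25550725/3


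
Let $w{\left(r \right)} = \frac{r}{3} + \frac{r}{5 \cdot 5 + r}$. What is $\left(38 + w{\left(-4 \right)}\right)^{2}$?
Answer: $\frac{586756}{441} \approx 1330.5$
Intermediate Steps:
$w{\left(r \right)} = \frac{r}{3} + \frac{r}{25 + r}$ ($w{\left(r \right)} = r \frac{1}{3} + \frac{r}{25 + r} = \frac{r}{3} + \frac{r}{25 + r}$)
$\left(38 + w{\left(-4 \right)}\right)^{2} = \left(38 + \frac{1}{3} \left(-4\right) \frac{1}{25 - 4} \left(28 - 4\right)\right)^{2} = \left(38 + \frac{1}{3} \left(-4\right) \frac{1}{21} \cdot 24\right)^{2} = \left(38 - \frac{32}{21}\right)^{2} = \left(\frac{766}{21}\right)^{2} = \frac{586756}{441}$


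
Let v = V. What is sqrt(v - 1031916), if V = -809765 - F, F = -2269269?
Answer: 2*sqrt(106897) ≈ 653.90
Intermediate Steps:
V = 1459504 (V = -809765 - 1*(-2269269) = -809765 + 2269269 = 1459504)
v = 1459504
sqrt(v - 1031916) = sqrt(1459504 - 1031916) = sqrt(427588) = 2*sqrt(106897)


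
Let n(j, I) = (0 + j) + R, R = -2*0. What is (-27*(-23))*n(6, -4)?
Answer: 3726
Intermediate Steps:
R = 0
n(j, I) = j (n(j, I) = (0 + j) + 0 = j + 0 = j)
(-27*(-23))*n(6, -4) = -27*(-23)*6 = 621*6 = 3726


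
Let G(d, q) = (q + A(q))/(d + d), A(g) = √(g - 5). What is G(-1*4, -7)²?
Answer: 37/64 - 7*I*√3/16 ≈ 0.57813 - 0.75777*I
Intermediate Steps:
A(g) = √(-5 + g)
G(d, q) = (q + √(-5 + q))/(2*d) (G(d, q) = (q + √(-5 + q))/(d + d) = (q + √(-5 + q))/((2*d)) = (q + √(-5 + q))*(1/(2*d)) = (q + √(-5 + q))/(2*d))
G(-1*4, -7)² = ((-7 + √(-5 - 7))/(2*((-1*4))))² = ((½)*(-7 + √(-12))/(-4))² = ((½)*(-¼)*(-7 + 2*I*√3))² = (7/8 - I*√3/4)²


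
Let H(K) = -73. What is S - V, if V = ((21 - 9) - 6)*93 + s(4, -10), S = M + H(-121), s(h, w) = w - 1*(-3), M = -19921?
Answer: -20545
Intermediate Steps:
s(h, w) = 3 + w (s(h, w) = w + 3 = 3 + w)
S = -19994 (S = -19921 - 73 = -19994)
V = 551 (V = ((21 - 9) - 6)*93 + (3 - 10) = (12 - 6)*93 - 7 = 6*93 - 7 = 558 - 7 = 551)
S - V = -19994 - 1*551 = -19994 - 551 = -20545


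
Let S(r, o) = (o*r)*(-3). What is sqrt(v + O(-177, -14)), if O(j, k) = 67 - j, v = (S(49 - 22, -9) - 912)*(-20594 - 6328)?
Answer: sqrt(4926970) ≈ 2219.7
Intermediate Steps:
S(r, o) = -3*o*r
v = 4926726 (v = (-3*(-9)*(49 - 22) - 912)*(-20594 - 6328) = (-3*(-9)*27 - 912)*(-26922) = (729 - 912)*(-26922) = -183*(-26922) = 4926726)
sqrt(v + O(-177, -14)) = sqrt(4926726 + (67 - 1*(-177))) = sqrt(4926726 + (67 + 177)) = sqrt(4926726 + 244) = sqrt(4926970)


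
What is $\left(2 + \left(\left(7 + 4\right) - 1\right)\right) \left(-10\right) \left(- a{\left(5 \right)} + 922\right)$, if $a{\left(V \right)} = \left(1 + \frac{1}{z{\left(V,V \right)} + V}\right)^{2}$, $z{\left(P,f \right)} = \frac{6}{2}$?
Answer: $- \frac{883905}{8} \approx -1.1049 \cdot 10^{5}$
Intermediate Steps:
$z{\left(P,f \right)} = 3$ ($z{\left(P,f \right)} = 6 \cdot \frac{1}{2} = 3$)
$a{\left(V \right)} = \left(1 + \frac{1}{3 + V}\right)^{2}$
$\left(2 + \left(\left(7 + 4\right) - 1\right)\right) \left(-10\right) \left(- a{\left(5 \right)} + 922\right) = \left(2 + \left(\left(7 + 4\right) - 1\right)\right) \left(-10\right) \left(- \frac{\left(4 + 5\right)^{2}}{\left(3 + 5\right)^{2}} + 922\right) = \left(2 + \left(11 - 1\right)\right) \left(-10\right) \left(- \frac{9^{2}}{64} + 922\right) = \left(2 + 10\right) \left(-10\right) \left(- \frac{81}{64} + 922\right) = 12 \left(-10\right) \left(\left(-1\right) \frac{81}{64} + 922\right) = - 120 \left(- \frac{81}{64} + 922\right) = \left(-120\right) \frac{58927}{64} = - \frac{883905}{8}$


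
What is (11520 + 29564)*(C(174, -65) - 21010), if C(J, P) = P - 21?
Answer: -866708064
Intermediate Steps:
C(J, P) = -21 + P
(11520 + 29564)*(C(174, -65) - 21010) = (11520 + 29564)*((-21 - 65) - 21010) = 41084*(-86 - 21010) = 41084*(-21096) = -866708064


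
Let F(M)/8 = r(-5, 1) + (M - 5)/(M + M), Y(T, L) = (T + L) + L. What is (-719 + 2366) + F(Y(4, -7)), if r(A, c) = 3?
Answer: 1677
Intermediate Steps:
Y(T, L) = T + 2*L (Y(T, L) = (L + T) + L = T + 2*L)
F(M) = 24 + 4*(-5 + M)/M (F(M) = 8*(3 + (M - 5)/(M + M)) = 8*(3 + (-5 + M)/((2*M))) = 8*(3 + (-5 + M)*(1/(2*M))) = 8*(3 + (-5 + M)/(2*M)) = 24 + 4*(-5 + M)/M)
(-719 + 2366) + F(Y(4, -7)) = (-719 + 2366) + (28 - 20/(4 + 2*(-7))) = 1647 + (28 - 20/(4 - 14)) = 1647 + (28 - 20/(-10)) = 1647 + (28 - 20*(-⅒)) = 1647 + (28 + 2) = 1647 + 30 = 1677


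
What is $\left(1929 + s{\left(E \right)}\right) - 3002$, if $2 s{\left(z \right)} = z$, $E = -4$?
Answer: $-1075$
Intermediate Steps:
$s{\left(z \right)} = \frac{z}{2}$
$\left(1929 + s{\left(E \right)}\right) - 3002 = \left(1929 + \frac{1}{2} \left(-4\right)\right) - 3002 = \left(1929 - 2\right) - 3002 = 1927 - 3002 = -1075$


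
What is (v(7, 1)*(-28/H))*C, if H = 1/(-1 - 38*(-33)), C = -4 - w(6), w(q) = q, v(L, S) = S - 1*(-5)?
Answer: 2162160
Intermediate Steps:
v(L, S) = 5 + S (v(L, S) = S + 5 = 5 + S)
C = -10 (C = -4 - 1*6 = -4 - 6 = -10)
H = 1/1287 (H = -1/33/(-39) = -1/39*(-1/33) = 1/1287 ≈ 0.00077700)
(v(7, 1)*(-28/H))*C = ((5 + 1)*(-28/1/1287))*(-10) = (6*(-28*1287))*(-10) = (6*(-36036))*(-10) = -216216*(-10) = 2162160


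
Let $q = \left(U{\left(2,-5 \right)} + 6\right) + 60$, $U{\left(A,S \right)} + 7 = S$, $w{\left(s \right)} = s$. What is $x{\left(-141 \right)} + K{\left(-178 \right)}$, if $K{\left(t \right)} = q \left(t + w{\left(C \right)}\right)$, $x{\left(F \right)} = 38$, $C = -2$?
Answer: $-9682$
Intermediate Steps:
$U{\left(A,S \right)} = -7 + S$
$q = 54$ ($q = \left(\left(-7 - 5\right) + 6\right) + 60 = \left(-12 + 6\right) + 60 = -6 + 60 = 54$)
$K{\left(t \right)} = -108 + 54 t$ ($K{\left(t \right)} = 54 \left(t - 2\right) = 54 \left(-2 + t\right) = -108 + 54 t$)
$x{\left(-141 \right)} + K{\left(-178 \right)} = 38 + \left(-108 + 54 \left(-178\right)\right) = 38 - 9720 = -9682$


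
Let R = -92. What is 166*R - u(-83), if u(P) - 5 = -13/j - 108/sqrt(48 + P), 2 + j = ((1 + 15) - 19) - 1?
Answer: -91675/6 - 108*I*sqrt(35)/35 ≈ -15279.0 - 18.255*I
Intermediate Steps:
j = -6 (j = -2 + (((1 + 15) - 19) - 1) = -2 + ((16 - 19) - 1) = -2 + (-3 - 1) = -2 - 4 = -6)
u(P) = 43/6 - 108/sqrt(48 + P) (u(P) = 5 + (-13/(-6) - 108/sqrt(48 + P)) = 5 + (-13*(-1/6) - 108/sqrt(48 + P)) = 5 + (13/6 - 108/sqrt(48 + P)) = 43/6 - 108/sqrt(48 + P))
166*R - u(-83) = 166*(-92) - (43/6 - 108/sqrt(48 - 83)) = -15272 - (43/6 - (-108)*I*sqrt(35)/35) = -15272 - (43/6 + 108*I*sqrt(35)/35) = -15272 + (-43/6 - 108*I*sqrt(35)/35) = -91675/6 - 108*I*sqrt(35)/35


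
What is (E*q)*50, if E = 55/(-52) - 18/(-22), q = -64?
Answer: 109600/143 ≈ 766.43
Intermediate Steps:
E = -137/572 (E = 55*(-1/52) - 18*(-1/22) = -55/52 + 9/11 = -137/572 ≈ -0.23951)
(E*q)*50 = -137/572*(-64)*50 = (2192/143)*50 = 109600/143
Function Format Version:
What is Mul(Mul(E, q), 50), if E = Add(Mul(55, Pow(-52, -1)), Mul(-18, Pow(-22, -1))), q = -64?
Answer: Rational(109600, 143) ≈ 766.43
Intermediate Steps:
E = Rational(-137, 572) (E = Add(Mul(55, Rational(-1, 52)), Mul(-18, Rational(-1, 22))) = Add(Rational(-55, 52), Rational(9, 11)) = Rational(-137, 572) ≈ -0.23951)
Mul(Mul(E, q), 50) = Mul(Mul(Rational(-137, 572), -64), 50) = Mul(Rational(2192, 143), 50) = Rational(109600, 143)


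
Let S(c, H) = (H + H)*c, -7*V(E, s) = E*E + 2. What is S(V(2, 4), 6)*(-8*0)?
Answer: 0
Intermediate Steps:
V(E, s) = -2/7 - E²/7 (V(E, s) = -(E*E + 2)/7 = -(E² + 2)/7 = -(2 + E²)/7 = -2/7 - E²/7)
S(c, H) = 2*H*c (S(c, H) = (2*H)*c = 2*H*c)
S(V(2, 4), 6)*(-8*0) = (2*6*(-2/7 - ⅐*2²))*(-8*0) = (2*6*(-2/7 - ⅐*4))*0 = (2*6*(-2/7 - 4/7))*0 = (2*6*(-6/7))*0 = -72/7*0 = 0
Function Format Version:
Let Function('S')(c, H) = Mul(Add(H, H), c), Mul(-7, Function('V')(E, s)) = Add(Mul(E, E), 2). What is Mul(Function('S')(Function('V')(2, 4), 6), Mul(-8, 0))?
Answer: 0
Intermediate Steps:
Function('V')(E, s) = Add(Rational(-2, 7), Mul(Rational(-1, 7), Pow(E, 2))) (Function('V')(E, s) = Mul(Rational(-1, 7), Add(Mul(E, E), 2)) = Mul(Rational(-1, 7), Add(Pow(E, 2), 2)) = Mul(Rational(-1, 7), Add(2, Pow(E, 2))) = Add(Rational(-2, 7), Mul(Rational(-1, 7), Pow(E, 2))))
Function('S')(c, H) = Mul(2, H, c) (Function('S')(c, H) = Mul(Mul(2, H), c) = Mul(2, H, c))
Mul(Function('S')(Function('V')(2, 4), 6), Mul(-8, 0)) = Mul(Mul(2, 6, Add(Rational(-2, 7), Mul(Rational(-1, 7), Pow(2, 2)))), Mul(-8, 0)) = Mul(Mul(2, 6, Add(Rational(-2, 7), Mul(Rational(-1, 7), 4))), 0) = Mul(Mul(2, 6, Add(Rational(-2, 7), Rational(-4, 7))), 0) = Mul(Mul(2, 6, Rational(-6, 7)), 0) = Mul(Rational(-72, 7), 0) = 0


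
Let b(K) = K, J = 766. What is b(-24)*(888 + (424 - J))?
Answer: -13104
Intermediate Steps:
b(-24)*(888 + (424 - J)) = -24*(888 + (424 - 1*766)) = -24*(888 + (424 - 766)) = -24*(888 - 342) = -24*546 = -13104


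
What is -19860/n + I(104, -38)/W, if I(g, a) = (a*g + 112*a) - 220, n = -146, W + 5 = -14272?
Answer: 142385854/1042221 ≈ 136.62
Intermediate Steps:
W = -14277 (W = -5 - 14272 = -14277)
I(g, a) = -220 + 112*a + a*g (I(g, a) = (112*a + a*g) - 220 = -220 + 112*a + a*g)
-19860/n + I(104, -38)/W = -19860/(-146) + (-220 + 112*(-38) - 38*104)/(-14277) = -19860*(-1/146) + (-220 - 4256 - 3952)*(-1/14277) = 9930/73 - 8428*(-1/14277) = 9930/73 + 8428/14277 = 142385854/1042221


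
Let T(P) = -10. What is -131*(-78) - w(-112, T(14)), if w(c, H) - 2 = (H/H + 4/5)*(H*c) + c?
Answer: 8312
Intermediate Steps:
w(c, H) = 2 + c + 9*H*c/5 (w(c, H) = 2 + ((H/H + 4/5)*(H*c) + c) = 2 + ((1 + 4*(⅕))*(H*c) + c) = 2 + ((1 + ⅘)*(H*c) + c) = 2 + (9*(H*c)/5 + c) = 2 + (9*H*c/5 + c) = 2 + (c + 9*H*c/5) = 2 + c + 9*H*c/5)
-131*(-78) - w(-112, T(14)) = -131*(-78) - (2 - 112 + (9/5)*(-10)*(-112)) = 10218 - (2 - 112 + 2016) = 10218 - 1*1906 = 10218 - 1906 = 8312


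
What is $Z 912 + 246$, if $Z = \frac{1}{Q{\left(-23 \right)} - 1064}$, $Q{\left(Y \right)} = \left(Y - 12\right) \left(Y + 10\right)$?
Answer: $\frac{49634}{203} \approx 244.5$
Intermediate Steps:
$Q{\left(Y \right)} = \left(-12 + Y\right) \left(10 + Y\right)$
$Z = - \frac{1}{609}$ ($Z = \frac{1}{\left(-120 + \left(-23\right)^{2} - -46\right) - 1064} = \frac{1}{\left(-120 + 529 + 46\right) - 1064} = \frac{1}{455 - 1064} = \frac{1}{-609} = - \frac{1}{609} \approx -0.001642$)
$Z 912 + 246 = \left(- \frac{1}{609}\right) 912 + 246 = - \frac{304}{203} + 246 = \frac{49634}{203}$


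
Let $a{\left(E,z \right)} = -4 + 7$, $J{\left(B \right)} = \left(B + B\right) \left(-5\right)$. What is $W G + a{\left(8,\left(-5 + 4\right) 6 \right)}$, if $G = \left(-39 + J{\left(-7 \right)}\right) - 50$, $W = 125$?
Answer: $-2372$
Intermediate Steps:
$J{\left(B \right)} = - 10 B$ ($J{\left(B \right)} = 2 B \left(-5\right) = - 10 B$)
$G = -19$ ($G = \left(-39 - -70\right) - 50 = \left(-39 + 70\right) - 50 = 31 - 50 = -19$)
$a{\left(E,z \right)} = 3$
$W G + a{\left(8,\left(-5 + 4\right) 6 \right)} = 125 \left(-19\right) + 3 = -2375 + 3 = -2372$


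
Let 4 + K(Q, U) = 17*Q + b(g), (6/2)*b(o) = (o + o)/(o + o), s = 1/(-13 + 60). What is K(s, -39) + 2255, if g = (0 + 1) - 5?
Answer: 317489/141 ≈ 2251.7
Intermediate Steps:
s = 1/47 ≈ 0.021277
g = -4 (g = 1 - 5 = -4)
b(o) = 1/3 (b(o) = ((o + o)/(o + o))/3 = ((2*o)/((2*o)))/3 = ((2*o)*(1/(2*o)))/3 = (1/3)*1 = 1/3)
K(Q, U) = -11/3 + 17*Q (K(Q, U) = -4 + (17*Q + 1/3) = -4 + (1/3 + 17*Q) = -11/3 + 17*Q)
K(s, -39) + 2255 = (-11/3 + 17*(1/47)) + 2255 = (-11/3 + 17/47) + 2255 = -466/141 + 2255 = 317489/141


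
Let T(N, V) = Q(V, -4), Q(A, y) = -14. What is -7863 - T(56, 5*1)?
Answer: -7849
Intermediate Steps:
T(N, V) = -14
-7863 - T(56, 5*1) = -7863 - 1*(-14) = -7863 + 14 = -7849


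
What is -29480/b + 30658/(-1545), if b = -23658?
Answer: -113293394/6091935 ≈ -18.597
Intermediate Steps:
-29480/b + 30658/(-1545) = -29480/(-23658) + 30658/(-1545) = -29480*(-1/23658) + 30658*(-1/1545) = 14740/11829 - 30658/1545 = -113293394/6091935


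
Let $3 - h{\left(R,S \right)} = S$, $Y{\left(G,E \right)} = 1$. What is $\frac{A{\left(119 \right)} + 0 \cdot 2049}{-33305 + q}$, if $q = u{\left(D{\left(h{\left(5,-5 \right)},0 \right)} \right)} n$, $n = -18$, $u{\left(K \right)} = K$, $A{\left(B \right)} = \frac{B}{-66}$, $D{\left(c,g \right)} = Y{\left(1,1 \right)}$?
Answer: $\frac{119}{2199318} \approx 5.4108 \cdot 10^{-5}$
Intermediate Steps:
$h{\left(R,S \right)} = 3 - S$
$D{\left(c,g \right)} = 1$
$A{\left(B \right)} = - \frac{B}{66}$ ($A{\left(B \right)} = B \left(- \frac{1}{66}\right) = - \frac{B}{66}$)
$q = -18$ ($q = 1 \left(-18\right) = -18$)
$\frac{A{\left(119 \right)} + 0 \cdot 2049}{-33305 + q} = \frac{\left(- \frac{1}{66}\right) 119 + 0 \cdot 2049}{-33305 - 18} = \frac{- \frac{119}{66} + 0}{-33323} = \left(- \frac{119}{66}\right) \left(- \frac{1}{33323}\right) = \frac{119}{2199318}$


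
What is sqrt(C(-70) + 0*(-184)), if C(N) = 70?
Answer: sqrt(70) ≈ 8.3666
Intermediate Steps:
sqrt(C(-70) + 0*(-184)) = sqrt(70 + 0*(-184)) = sqrt(70 + 0) = sqrt(70)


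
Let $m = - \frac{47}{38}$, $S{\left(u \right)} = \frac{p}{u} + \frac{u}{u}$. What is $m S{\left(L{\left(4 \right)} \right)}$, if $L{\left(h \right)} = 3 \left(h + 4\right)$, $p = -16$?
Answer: $- \frac{47}{114} \approx -0.41228$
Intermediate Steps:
$L{\left(h \right)} = 12 + 3 h$ ($L{\left(h \right)} = 3 \left(4 + h\right) = 12 + 3 h$)
$S{\left(u \right)} = 1 - \frac{16}{u}$ ($S{\left(u \right)} = - \frac{16}{u} + \frac{u}{u} = - \frac{16}{u} + 1 = 1 - \frac{16}{u}$)
$m = - \frac{47}{38}$ ($m = \left(-47\right) \frac{1}{38} = - \frac{47}{38} \approx -1.2368$)
$m S{\left(L{\left(4 \right)} \right)} = - \frac{47 \frac{-16 + \left(12 + 3 \cdot 4\right)}{12 + 3 \cdot 4}}{38} = - \frac{47 \frac{-16 + \left(12 + 12\right)}{12 + 12}}{38} = - \frac{47 \frac{-16 + 24}{24}}{38} = - \frac{47 \cdot \frac{1}{24} \cdot 8}{38} = \left(- \frac{47}{38}\right) \frac{1}{3} = - \frac{47}{114}$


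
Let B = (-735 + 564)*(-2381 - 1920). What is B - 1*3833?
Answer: 731638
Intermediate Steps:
B = 735471 (B = -171*(-4301) = 735471)
B - 1*3833 = 735471 - 1*3833 = 735471 - 3833 = 731638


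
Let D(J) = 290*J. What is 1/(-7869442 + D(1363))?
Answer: -1/7474172 ≈ -1.3379e-7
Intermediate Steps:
1/(-7869442 + D(1363)) = 1/(-7869442 + 290*1363) = 1/(-7869442 + 395270) = 1/(-7474172) = -1/7474172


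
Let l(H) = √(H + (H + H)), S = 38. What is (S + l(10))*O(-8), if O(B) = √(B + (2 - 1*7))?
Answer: I*√13*(38 + √30) ≈ 156.76*I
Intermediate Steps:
l(H) = √3*√H (l(H) = √(H + 2*H) = √(3*H) = √3*√H)
O(B) = √(-5 + B) (O(B) = √(B + (2 - 7)) = √(B - 5) = √(-5 + B))
(S + l(10))*O(-8) = (38 + √3*√10)*√(-5 - 8) = (38 + √30)*√(-13) = (38 + √30)*(I*√13) = I*√13*(38 + √30)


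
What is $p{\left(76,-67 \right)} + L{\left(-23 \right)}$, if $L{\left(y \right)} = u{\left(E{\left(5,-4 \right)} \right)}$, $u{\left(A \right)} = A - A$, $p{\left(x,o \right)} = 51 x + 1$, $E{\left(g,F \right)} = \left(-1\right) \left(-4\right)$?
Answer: $3877$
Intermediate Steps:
$E{\left(g,F \right)} = 4$
$p{\left(x,o \right)} = 1 + 51 x$
$u{\left(A \right)} = 0$
$L{\left(y \right)} = 0$
$p{\left(76,-67 \right)} + L{\left(-23 \right)} = \left(1 + 51 \cdot 76\right) + 0 = \left(1 + 3876\right) + 0 = 3877 + 0 = 3877$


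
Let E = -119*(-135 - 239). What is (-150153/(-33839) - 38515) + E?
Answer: 202879602/33839 ≈ 5995.4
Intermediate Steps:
E = 44506 (E = -119*(-374) = 44506)
(-150153/(-33839) - 38515) + E = (-150153/(-33839) - 38515) + 44506 = (-150153*(-1/33839) - 38515) + 44506 = (150153/33839 - 38515) + 44506 = -1303158932/33839 + 44506 = 202879602/33839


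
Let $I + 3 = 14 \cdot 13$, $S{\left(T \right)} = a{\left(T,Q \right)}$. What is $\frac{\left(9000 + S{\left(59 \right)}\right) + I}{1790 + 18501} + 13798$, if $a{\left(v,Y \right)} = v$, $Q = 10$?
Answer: $\frac{279984456}{20291} \approx 13798.0$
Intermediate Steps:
$S{\left(T \right)} = T$
$I = 179$ ($I = -3 + 14 \cdot 13 = -3 + 182 = 179$)
$\frac{\left(9000 + S{\left(59 \right)}\right) + I}{1790 + 18501} + 13798 = \frac{\left(9000 + 59\right) + 179}{1790 + 18501} + 13798 = \frac{9059 + 179}{20291} + 13798 = 9238 \cdot \frac{1}{20291} + 13798 = \frac{9238}{20291} + 13798 = \frac{279984456}{20291}$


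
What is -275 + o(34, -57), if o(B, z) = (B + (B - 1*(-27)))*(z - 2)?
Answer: -5880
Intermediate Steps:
o(B, z) = (-2 + z)*(27 + 2*B) (o(B, z) = (B + (B + 27))*(-2 + z) = (B + (27 + B))*(-2 + z) = (27 + 2*B)*(-2 + z) = (-2 + z)*(27 + 2*B))
-275 + o(34, -57) = -275 + (-54 - 4*34 + 27*(-57) + 2*34*(-57)) = -275 + (-54 - 136 - 1539 - 3876) = -275 - 5605 = -5880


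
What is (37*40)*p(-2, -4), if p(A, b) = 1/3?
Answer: 1480/3 ≈ 493.33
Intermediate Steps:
p(A, b) = ⅓
(37*40)*p(-2, -4) = (37*40)*(⅓) = 1480*(⅓) = 1480/3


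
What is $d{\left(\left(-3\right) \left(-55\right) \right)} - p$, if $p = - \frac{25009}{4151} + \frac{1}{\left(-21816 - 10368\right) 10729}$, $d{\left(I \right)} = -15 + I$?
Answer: $\frac{223638036103775}{1433349166536} \approx 156.02$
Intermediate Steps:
$p = - \frac{8635661123375}{1433349166536}$ ($p = \left(-25009\right) \frac{1}{4151} + \frac{1}{-32184} \cdot \frac{1}{10729} = - \frac{25009}{4151} - \frac{1}{345302136} = - \frac{8635661123375}{1433349166536} \approx -6.0248$)
$d{\left(\left(-3\right) \left(-55\right) \right)} - p = \left(-15 - -165\right) - - \frac{8635661123375}{1433349166536} = \left(-15 + 165\right) + \frac{8635661123375}{1433349166536} = 150 + \frac{8635661123375}{1433349166536} = \frac{223638036103775}{1433349166536}$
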